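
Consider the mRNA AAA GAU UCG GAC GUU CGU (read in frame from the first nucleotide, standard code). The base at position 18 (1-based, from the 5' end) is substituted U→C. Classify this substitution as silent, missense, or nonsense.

Position 18 falls in codon 6: CGU → Arg.
After the substitution the codon is CGC → Arg.
Both encode Arg, so the change is synonymous.

silent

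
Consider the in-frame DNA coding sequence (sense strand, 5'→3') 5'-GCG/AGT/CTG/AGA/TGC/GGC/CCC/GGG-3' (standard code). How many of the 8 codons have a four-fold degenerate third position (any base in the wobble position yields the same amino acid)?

5

Codon 1 GCG (Ala): third position 4-fold.
Codon 2 AGT (Ser): third position 2-fold.
Codon 3 CTG (Leu): third position 4-fold.
Codon 4 AGA (Arg): third position 2-fold.
Codon 5 TGC (Cys): third position 2-fold.
Codon 6 GGC (Gly): third position 4-fold.
Codon 7 CCC (Pro): third position 4-fold.
Codon 8 GGG (Gly): third position 4-fold.
Four-fold degenerate third positions: 5.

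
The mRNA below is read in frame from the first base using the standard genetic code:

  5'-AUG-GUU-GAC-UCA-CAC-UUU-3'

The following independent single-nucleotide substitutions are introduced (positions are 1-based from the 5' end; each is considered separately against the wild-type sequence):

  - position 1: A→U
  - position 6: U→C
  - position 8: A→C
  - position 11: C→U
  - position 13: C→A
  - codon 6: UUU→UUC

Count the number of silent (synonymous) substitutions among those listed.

2

Codon 1: AUG (Met) → UUG (Leu) — missense.
Codon 2: GUU (Val) → GUC (Val) — synonymous.
Codon 3: GAC (Asp) → GCC (Ala) — missense.
Codon 4: UCA (Ser) → UUA (Leu) — missense.
Codon 5: CAC (His) → AAC (Asn) — missense.
Codon 6: UUU (Phe) → UUC (Phe) — synonymous.
Synonymous: 2 of 6.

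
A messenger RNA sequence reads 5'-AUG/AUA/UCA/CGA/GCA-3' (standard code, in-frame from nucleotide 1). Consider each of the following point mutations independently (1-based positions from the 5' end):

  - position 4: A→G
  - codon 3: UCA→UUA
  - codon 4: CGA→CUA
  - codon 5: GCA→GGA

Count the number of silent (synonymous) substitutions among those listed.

Codon 2: AUA (Ile) → GUA (Val) — missense.
Codon 3: UCA (Ser) → UUA (Leu) — missense.
Codon 4: CGA (Arg) → CUA (Leu) — missense.
Codon 5: GCA (Ala) → GGA (Gly) — missense.
Synonymous: 0 of 4.

0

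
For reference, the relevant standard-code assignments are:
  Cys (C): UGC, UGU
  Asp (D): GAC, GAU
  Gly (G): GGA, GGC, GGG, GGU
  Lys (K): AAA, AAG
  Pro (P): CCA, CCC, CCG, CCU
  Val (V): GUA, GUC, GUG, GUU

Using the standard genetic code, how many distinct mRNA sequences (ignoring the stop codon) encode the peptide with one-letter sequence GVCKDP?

512

Gly: 4 codons.
Val: 4 codons.
Cys: 2 codons.
Lys: 2 codons.
Asp: 2 codons.
Pro: 4 codons.
4 × 4 × 2 × 2 × 2 × 4 = 512.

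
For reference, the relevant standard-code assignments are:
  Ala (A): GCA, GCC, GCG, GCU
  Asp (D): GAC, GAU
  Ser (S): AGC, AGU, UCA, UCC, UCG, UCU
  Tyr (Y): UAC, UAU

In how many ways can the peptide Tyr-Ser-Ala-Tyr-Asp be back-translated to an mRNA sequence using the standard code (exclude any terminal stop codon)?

192

Tyr: 2 codons.
Ser: 6 codons.
Ala: 4 codons.
Tyr: 2 codons.
Asp: 2 codons.
2 × 6 × 4 × 2 × 2 = 192.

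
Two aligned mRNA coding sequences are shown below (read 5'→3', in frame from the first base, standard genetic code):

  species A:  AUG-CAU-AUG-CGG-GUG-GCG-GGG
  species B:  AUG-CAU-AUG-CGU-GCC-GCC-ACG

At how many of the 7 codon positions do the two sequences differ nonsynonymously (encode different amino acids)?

2

Codon 1: AUG Met / AUG Met — identical.
Codon 2: CAU His / CAU His — identical.
Codon 3: AUG Met / AUG Met — identical.
Codon 4: CGG Arg / CGU Arg — synonymous.
Codon 5: GUG Val / GCC Ala — nonsynonymous.
Codon 6: GCG Ala / GCC Ala — synonymous.
Codon 7: GGG Gly / ACG Thr — nonsynonymous.
Nonsynonymous differences: 2.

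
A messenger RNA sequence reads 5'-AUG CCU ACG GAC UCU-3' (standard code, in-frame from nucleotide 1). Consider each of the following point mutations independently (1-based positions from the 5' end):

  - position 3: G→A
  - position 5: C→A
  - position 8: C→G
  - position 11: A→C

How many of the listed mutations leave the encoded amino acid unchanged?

Codon 1: AUG (Met) → AUA (Ile) — missense.
Codon 2: CCU (Pro) → CAU (His) — missense.
Codon 3: ACG (Thr) → AGG (Arg) — missense.
Codon 4: GAC (Asp) → GCC (Ala) — missense.
Synonymous: 0 of 4.

0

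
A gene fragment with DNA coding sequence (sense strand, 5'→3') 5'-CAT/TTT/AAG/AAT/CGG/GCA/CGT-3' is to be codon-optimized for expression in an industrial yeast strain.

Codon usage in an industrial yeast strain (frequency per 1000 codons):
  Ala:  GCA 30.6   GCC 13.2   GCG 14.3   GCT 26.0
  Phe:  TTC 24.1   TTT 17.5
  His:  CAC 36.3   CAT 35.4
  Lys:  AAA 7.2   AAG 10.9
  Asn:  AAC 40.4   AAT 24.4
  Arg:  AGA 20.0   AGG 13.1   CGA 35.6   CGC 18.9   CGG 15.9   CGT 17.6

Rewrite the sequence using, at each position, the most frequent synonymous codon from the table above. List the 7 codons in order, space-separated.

Codon 1 (His): best is CAC at 36.3.
Codon 2 (Phe): best is TTC at 24.1.
Codon 3 (Lys): best is AAG at 10.9.
Codon 4 (Asn): best is AAC at 40.4.
Codon 5 (Arg): best is CGA at 35.6.
Codon 6 (Ala): best is GCA at 30.6.
Codon 7 (Arg): best is CGA at 35.6.

CAC TTC AAG AAC CGA GCA CGA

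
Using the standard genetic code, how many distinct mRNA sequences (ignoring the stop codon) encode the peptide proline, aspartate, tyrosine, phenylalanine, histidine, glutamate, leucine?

768

Pro: 4 codons.
Asp: 2 codons.
Tyr: 2 codons.
Phe: 2 codons.
His: 2 codons.
Glu: 2 codons.
Leu: 6 codons.
4 × 2 × 2 × 2 × 2 × 2 × 6 = 768.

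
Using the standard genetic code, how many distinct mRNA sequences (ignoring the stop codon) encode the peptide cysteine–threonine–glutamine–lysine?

Cys: 2 codons.
Thr: 4 codons.
Gln: 2 codons.
Lys: 2 codons.
2 × 4 × 2 × 2 = 32.

32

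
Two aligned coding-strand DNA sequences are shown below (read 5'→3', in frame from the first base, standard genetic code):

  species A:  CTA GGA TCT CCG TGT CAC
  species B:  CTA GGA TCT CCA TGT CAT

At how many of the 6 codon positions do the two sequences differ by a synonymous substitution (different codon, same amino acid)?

Codon 1: CTA Leu / CTA Leu — identical.
Codon 2: GGA Gly / GGA Gly — identical.
Codon 3: TCT Ser / TCT Ser — identical.
Codon 4: CCG Pro / CCA Pro — synonymous.
Codon 5: TGT Cys / TGT Cys — identical.
Codon 6: CAC His / CAT His — synonymous.
Synonymous differences: 2.

2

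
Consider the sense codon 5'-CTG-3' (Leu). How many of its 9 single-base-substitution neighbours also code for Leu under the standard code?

4

Position 1: TTG → 1 synonymous.
Position 2: none → 0 synonymous.
Position 3: CTT, CTC, CTA → 3 synonymous.
Total: 1 + 0 + 3 = 4.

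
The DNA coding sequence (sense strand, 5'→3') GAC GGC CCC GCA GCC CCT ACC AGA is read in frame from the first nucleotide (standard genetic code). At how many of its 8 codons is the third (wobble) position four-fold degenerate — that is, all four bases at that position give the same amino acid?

Codon 1 GAC (Asp): third position 2-fold.
Codon 2 GGC (Gly): third position 4-fold.
Codon 3 CCC (Pro): third position 4-fold.
Codon 4 GCA (Ala): third position 4-fold.
Codon 5 GCC (Ala): third position 4-fold.
Codon 6 CCT (Pro): third position 4-fold.
Codon 7 ACC (Thr): third position 4-fold.
Codon 8 AGA (Arg): third position 2-fold.
Four-fold degenerate third positions: 6.

6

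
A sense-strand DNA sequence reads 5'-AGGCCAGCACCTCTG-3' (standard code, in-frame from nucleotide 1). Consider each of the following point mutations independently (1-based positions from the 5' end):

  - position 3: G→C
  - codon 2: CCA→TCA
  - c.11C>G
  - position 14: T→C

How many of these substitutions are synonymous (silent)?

Codon 1: AGG (Arg) → AGC (Ser) — missense.
Codon 2: CCA (Pro) → TCA (Ser) — missense.
Codon 4: CCT (Pro) → CGT (Arg) — missense.
Codon 5: CTG (Leu) → CCG (Pro) — missense.
Synonymous: 0 of 4.

0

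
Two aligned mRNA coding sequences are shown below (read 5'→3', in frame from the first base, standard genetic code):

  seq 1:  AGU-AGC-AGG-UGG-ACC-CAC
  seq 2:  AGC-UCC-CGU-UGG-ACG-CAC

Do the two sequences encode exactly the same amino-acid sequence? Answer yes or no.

yes

Codon 1: AGU Ser / AGC Ser — synonymous.
Codon 2: AGC Ser / UCC Ser — synonymous.
Codon 3: AGG Arg / CGU Arg — synonymous.
Codon 4: UGG Trp / UGG Trp — identical.
Codon 5: ACC Thr / ACG Thr — synonymous.
Codon 6: CAC His / CAC His — identical.
Nonsynonymous differences: 0 → same protein.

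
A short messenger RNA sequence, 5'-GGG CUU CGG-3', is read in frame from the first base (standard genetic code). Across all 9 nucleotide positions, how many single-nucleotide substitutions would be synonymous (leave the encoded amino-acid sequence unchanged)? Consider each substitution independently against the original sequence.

Codon 1 (GGG, Gly): 3 synonymous substitutions.
Codon 2 (CUU, Leu): 3 synonymous substitutions.
Codon 3 (CGG, Arg): 4 synonymous substitutions.
Total: 3 + 3 + 4 = 10.

10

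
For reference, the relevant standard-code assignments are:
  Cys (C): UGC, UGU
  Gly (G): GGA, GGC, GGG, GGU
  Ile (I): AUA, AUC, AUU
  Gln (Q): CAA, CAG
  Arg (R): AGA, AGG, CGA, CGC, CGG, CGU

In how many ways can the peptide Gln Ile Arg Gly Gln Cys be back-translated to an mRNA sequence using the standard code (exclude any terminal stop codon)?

576

Gln: 2 codons.
Ile: 3 codons.
Arg: 6 codons.
Gly: 4 codons.
Gln: 2 codons.
Cys: 2 codons.
2 × 3 × 6 × 4 × 2 × 2 = 576.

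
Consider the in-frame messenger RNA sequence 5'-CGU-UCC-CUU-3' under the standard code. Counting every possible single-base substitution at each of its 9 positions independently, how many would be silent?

Codon 1 (CGU, Arg): 3 synonymous substitutions.
Codon 2 (UCC, Ser): 3 synonymous substitutions.
Codon 3 (CUU, Leu): 3 synonymous substitutions.
Total: 3 + 3 + 3 = 9.

9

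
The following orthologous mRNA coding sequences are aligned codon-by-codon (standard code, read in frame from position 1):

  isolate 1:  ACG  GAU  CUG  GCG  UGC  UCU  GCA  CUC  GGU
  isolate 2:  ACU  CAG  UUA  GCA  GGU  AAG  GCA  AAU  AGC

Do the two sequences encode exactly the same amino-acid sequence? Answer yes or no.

no

Codon 1: ACG Thr / ACU Thr — synonymous.
Codon 2: GAU Asp / CAG Gln — nonsynonymous.
Codon 3: CUG Leu / UUA Leu — synonymous.
Codon 4: GCG Ala / GCA Ala — synonymous.
Codon 5: UGC Cys / GGU Gly — nonsynonymous.
Codon 6: UCU Ser / AAG Lys — nonsynonymous.
Codon 7: GCA Ala / GCA Ala — identical.
Codon 8: CUC Leu / AAU Asn — nonsynonymous.
Codon 9: GGU Gly / AGC Ser — nonsynonymous.
Nonsynonymous differences: 5 → different protein.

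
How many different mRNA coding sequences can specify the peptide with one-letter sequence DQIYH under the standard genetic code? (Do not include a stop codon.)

Asp: 2 codons.
Gln: 2 codons.
Ile: 3 codons.
Tyr: 2 codons.
His: 2 codons.
2 × 2 × 3 × 2 × 2 = 48.

48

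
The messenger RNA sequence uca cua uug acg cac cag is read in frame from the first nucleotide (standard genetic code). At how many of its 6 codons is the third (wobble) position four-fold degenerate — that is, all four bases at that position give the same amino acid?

Codon 1 UCA (Ser): third position 4-fold.
Codon 2 CUA (Leu): third position 4-fold.
Codon 3 UUG (Leu): third position 2-fold.
Codon 4 ACG (Thr): third position 4-fold.
Codon 5 CAC (His): third position 2-fold.
Codon 6 CAG (Gln): third position 2-fold.
Four-fold degenerate third positions: 3.

3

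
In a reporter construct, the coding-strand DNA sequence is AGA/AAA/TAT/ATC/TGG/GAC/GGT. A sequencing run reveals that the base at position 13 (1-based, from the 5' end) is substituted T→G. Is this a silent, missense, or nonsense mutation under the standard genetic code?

Position 13 falls in codon 5: TGG → Trp.
After the substitution the codon is GGG → Gly.
Trp ≠ Gly, so this is a missense mutation.

missense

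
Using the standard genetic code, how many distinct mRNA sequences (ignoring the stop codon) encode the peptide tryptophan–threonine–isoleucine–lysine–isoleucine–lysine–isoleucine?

Trp: 1 codon.
Thr: 4 codons.
Ile: 3 codons.
Lys: 2 codons.
Ile: 3 codons.
Lys: 2 codons.
Ile: 3 codons.
1 × 4 × 3 × 2 × 3 × 2 × 3 = 432.

432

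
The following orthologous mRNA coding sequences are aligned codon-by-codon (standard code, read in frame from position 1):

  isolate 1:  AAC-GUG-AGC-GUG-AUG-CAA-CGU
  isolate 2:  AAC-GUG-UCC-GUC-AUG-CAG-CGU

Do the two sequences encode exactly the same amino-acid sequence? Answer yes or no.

Codon 1: AAC Asn / AAC Asn — identical.
Codon 2: GUG Val / GUG Val — identical.
Codon 3: AGC Ser / UCC Ser — synonymous.
Codon 4: GUG Val / GUC Val — synonymous.
Codon 5: AUG Met / AUG Met — identical.
Codon 6: CAA Gln / CAG Gln — synonymous.
Codon 7: CGU Arg / CGU Arg — identical.
Nonsynonymous differences: 0 → same protein.

yes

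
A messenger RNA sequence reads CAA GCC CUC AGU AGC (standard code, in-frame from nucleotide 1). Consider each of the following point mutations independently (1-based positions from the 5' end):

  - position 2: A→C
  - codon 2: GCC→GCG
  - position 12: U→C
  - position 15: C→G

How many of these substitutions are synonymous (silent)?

2

Codon 1: CAA (Gln) → CCA (Pro) — missense.
Codon 2: GCC (Ala) → GCG (Ala) — synonymous.
Codon 4: AGU (Ser) → AGC (Ser) — synonymous.
Codon 5: AGC (Ser) → AGG (Arg) — missense.
Synonymous: 2 of 4.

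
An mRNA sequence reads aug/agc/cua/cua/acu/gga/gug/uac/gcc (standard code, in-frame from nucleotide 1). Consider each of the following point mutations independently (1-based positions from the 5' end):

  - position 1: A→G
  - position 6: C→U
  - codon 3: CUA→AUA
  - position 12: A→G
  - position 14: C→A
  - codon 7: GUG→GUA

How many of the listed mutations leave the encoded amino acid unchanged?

Codon 1: AUG (Met) → GUG (Val) — missense.
Codon 2: AGC (Ser) → AGU (Ser) — synonymous.
Codon 3: CUA (Leu) → AUA (Ile) — missense.
Codon 4: CUA (Leu) → CUG (Leu) — synonymous.
Codon 5: ACU (Thr) → AAU (Asn) — missense.
Codon 7: GUG (Val) → GUA (Val) — synonymous.
Synonymous: 3 of 6.

3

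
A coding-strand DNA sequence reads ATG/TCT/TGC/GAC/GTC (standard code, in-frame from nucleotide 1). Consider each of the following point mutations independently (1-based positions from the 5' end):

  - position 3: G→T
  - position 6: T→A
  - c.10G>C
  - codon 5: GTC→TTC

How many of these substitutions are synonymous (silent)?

Codon 1: ATG (Met) → ATT (Ile) — missense.
Codon 2: TCT (Ser) → TCA (Ser) — synonymous.
Codon 4: GAC (Asp) → CAC (His) — missense.
Codon 5: GTC (Val) → TTC (Phe) — missense.
Synonymous: 1 of 4.

1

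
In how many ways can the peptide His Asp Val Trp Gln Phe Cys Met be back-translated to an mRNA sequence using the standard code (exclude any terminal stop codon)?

His: 2 codons.
Asp: 2 codons.
Val: 4 codons.
Trp: 1 codon.
Gln: 2 codons.
Phe: 2 codons.
Cys: 2 codons.
Met: 1 codon.
2 × 2 × 4 × 1 × 2 × 2 × 2 × 1 = 128.

128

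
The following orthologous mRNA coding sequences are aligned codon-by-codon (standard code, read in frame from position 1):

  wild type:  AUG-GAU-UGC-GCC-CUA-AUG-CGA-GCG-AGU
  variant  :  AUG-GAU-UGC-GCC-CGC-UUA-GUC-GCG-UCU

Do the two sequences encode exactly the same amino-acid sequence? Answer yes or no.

Codon 1: AUG Met / AUG Met — identical.
Codon 2: GAU Asp / GAU Asp — identical.
Codon 3: UGC Cys / UGC Cys — identical.
Codon 4: GCC Ala / GCC Ala — identical.
Codon 5: CUA Leu / CGC Arg — nonsynonymous.
Codon 6: AUG Met / UUA Leu — nonsynonymous.
Codon 7: CGA Arg / GUC Val — nonsynonymous.
Codon 8: GCG Ala / GCG Ala — identical.
Codon 9: AGU Ser / UCU Ser — synonymous.
Nonsynonymous differences: 3 → different protein.

no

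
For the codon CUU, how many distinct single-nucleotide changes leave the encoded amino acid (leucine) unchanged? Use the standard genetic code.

Position 1: none → 0 synonymous.
Position 2: none → 0 synonymous.
Position 3: CUC, CUA, CUG → 3 synonymous.
Total: 0 + 0 + 3 = 3.

3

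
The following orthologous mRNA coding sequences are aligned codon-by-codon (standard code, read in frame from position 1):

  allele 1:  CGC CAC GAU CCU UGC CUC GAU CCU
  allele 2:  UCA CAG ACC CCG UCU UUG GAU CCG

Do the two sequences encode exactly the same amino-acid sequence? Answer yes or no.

no

Codon 1: CGC Arg / UCA Ser — nonsynonymous.
Codon 2: CAC His / CAG Gln — nonsynonymous.
Codon 3: GAU Asp / ACC Thr — nonsynonymous.
Codon 4: CCU Pro / CCG Pro — synonymous.
Codon 5: UGC Cys / UCU Ser — nonsynonymous.
Codon 6: CUC Leu / UUG Leu — synonymous.
Codon 7: GAU Asp / GAU Asp — identical.
Codon 8: CCU Pro / CCG Pro — synonymous.
Nonsynonymous differences: 4 → different protein.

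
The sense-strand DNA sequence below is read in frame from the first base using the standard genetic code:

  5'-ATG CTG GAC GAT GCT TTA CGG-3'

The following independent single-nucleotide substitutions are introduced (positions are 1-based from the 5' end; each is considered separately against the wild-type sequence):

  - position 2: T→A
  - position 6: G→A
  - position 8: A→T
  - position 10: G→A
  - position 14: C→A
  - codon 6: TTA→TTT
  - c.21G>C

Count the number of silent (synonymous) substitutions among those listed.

2

Codon 1: ATG (Met) → AAG (Lys) — missense.
Codon 2: CTG (Leu) → CTA (Leu) — synonymous.
Codon 3: GAC (Asp) → GTC (Val) — missense.
Codon 4: GAT (Asp) → AAT (Asn) — missense.
Codon 5: GCT (Ala) → GAT (Asp) — missense.
Codon 6: TTA (Leu) → TTT (Phe) — missense.
Codon 7: CGG (Arg) → CGC (Arg) — synonymous.
Synonymous: 2 of 7.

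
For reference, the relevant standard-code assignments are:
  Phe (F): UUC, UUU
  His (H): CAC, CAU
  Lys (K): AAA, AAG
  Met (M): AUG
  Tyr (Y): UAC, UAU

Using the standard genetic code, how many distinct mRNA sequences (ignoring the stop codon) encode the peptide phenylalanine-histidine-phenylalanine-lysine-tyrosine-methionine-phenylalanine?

Phe: 2 codons.
His: 2 codons.
Phe: 2 codons.
Lys: 2 codons.
Tyr: 2 codons.
Met: 1 codon.
Phe: 2 codons.
2 × 2 × 2 × 2 × 2 × 1 × 2 = 64.

64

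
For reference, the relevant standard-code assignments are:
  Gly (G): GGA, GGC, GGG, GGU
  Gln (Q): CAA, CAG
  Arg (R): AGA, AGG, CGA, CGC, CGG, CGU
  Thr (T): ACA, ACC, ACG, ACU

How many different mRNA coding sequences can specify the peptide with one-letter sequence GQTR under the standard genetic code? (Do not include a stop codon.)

192

Gly: 4 codons.
Gln: 2 codons.
Thr: 4 codons.
Arg: 6 codons.
4 × 2 × 4 × 6 = 192.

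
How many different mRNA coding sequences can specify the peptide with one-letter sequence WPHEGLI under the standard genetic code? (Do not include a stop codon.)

1152

Trp: 1 codon.
Pro: 4 codons.
His: 2 codons.
Glu: 2 codons.
Gly: 4 codons.
Leu: 6 codons.
Ile: 3 codons.
1 × 4 × 2 × 2 × 4 × 6 × 3 = 1152.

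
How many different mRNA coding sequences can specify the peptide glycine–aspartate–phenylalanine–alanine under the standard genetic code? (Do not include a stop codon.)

Gly: 4 codons.
Asp: 2 codons.
Phe: 2 codons.
Ala: 4 codons.
4 × 2 × 2 × 4 = 64.

64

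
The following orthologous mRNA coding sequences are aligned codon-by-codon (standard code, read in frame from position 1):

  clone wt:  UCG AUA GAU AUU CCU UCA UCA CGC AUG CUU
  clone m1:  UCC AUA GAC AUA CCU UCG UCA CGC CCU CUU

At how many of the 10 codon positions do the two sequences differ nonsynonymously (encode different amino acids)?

1

Codon 1: UCG Ser / UCC Ser — synonymous.
Codon 2: AUA Ile / AUA Ile — identical.
Codon 3: GAU Asp / GAC Asp — synonymous.
Codon 4: AUU Ile / AUA Ile — synonymous.
Codon 5: CCU Pro / CCU Pro — identical.
Codon 6: UCA Ser / UCG Ser — synonymous.
Codon 7: UCA Ser / UCA Ser — identical.
Codon 8: CGC Arg / CGC Arg — identical.
Codon 9: AUG Met / CCU Pro — nonsynonymous.
Codon 10: CUU Leu / CUU Leu — identical.
Nonsynonymous differences: 1.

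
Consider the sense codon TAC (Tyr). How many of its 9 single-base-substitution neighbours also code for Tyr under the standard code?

Position 1: none → 0 synonymous.
Position 2: none → 0 synonymous.
Position 3: TAT → 1 synonymous.
Total: 0 + 0 + 1 = 1.

1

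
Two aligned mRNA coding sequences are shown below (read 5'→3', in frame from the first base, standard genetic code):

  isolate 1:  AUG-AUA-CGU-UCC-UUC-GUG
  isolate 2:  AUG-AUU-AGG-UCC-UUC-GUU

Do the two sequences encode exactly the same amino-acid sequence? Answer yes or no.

Codon 1: AUG Met / AUG Met — identical.
Codon 2: AUA Ile / AUU Ile — synonymous.
Codon 3: CGU Arg / AGG Arg — synonymous.
Codon 4: UCC Ser / UCC Ser — identical.
Codon 5: UUC Phe / UUC Phe — identical.
Codon 6: GUG Val / GUU Val — synonymous.
Nonsynonymous differences: 0 → same protein.

yes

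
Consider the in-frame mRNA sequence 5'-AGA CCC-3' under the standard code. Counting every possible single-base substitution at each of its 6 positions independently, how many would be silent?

5

Codon 1 (AGA, Arg): 2 synonymous substitutions.
Codon 2 (CCC, Pro): 3 synonymous substitutions.
Total: 2 + 3 = 5.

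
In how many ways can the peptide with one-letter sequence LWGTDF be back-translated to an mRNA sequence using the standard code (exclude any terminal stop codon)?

384

Leu: 6 codons.
Trp: 1 codon.
Gly: 4 codons.
Thr: 4 codons.
Asp: 2 codons.
Phe: 2 codons.
6 × 1 × 4 × 4 × 2 × 2 = 384.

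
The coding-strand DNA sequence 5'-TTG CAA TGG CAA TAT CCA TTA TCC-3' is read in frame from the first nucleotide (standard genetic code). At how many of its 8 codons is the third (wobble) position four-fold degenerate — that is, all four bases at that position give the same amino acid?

2

Codon 1 TTG (Leu): third position 2-fold.
Codon 2 CAA (Gln): third position 2-fold.
Codon 3 TGG (Trp): third position 1-fold.
Codon 4 CAA (Gln): third position 2-fold.
Codon 5 TAT (Tyr): third position 2-fold.
Codon 6 CCA (Pro): third position 4-fold.
Codon 7 TTA (Leu): third position 2-fold.
Codon 8 TCC (Ser): third position 4-fold.
Four-fold degenerate third positions: 2.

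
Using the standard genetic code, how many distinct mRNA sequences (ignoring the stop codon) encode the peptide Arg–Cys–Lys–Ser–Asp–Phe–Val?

2304

Arg: 6 codons.
Cys: 2 codons.
Lys: 2 codons.
Ser: 6 codons.
Asp: 2 codons.
Phe: 2 codons.
Val: 4 codons.
6 × 2 × 2 × 6 × 2 × 2 × 4 = 2304.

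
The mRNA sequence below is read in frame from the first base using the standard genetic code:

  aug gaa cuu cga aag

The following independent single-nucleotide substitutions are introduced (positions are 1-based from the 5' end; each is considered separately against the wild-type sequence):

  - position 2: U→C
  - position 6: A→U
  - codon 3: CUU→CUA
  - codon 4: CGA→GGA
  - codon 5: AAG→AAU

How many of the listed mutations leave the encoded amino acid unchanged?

1

Codon 1: AUG (Met) → ACG (Thr) — missense.
Codon 2: GAA (Glu) → GAU (Asp) — missense.
Codon 3: CUU (Leu) → CUA (Leu) — synonymous.
Codon 4: CGA (Arg) → GGA (Gly) — missense.
Codon 5: AAG (Lys) → AAU (Asn) — missense.
Synonymous: 1 of 5.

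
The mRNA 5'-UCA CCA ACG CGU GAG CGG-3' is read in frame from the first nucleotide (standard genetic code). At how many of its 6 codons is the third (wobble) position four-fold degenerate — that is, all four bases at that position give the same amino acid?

5

Codon 1 UCA (Ser): third position 4-fold.
Codon 2 CCA (Pro): third position 4-fold.
Codon 3 ACG (Thr): third position 4-fold.
Codon 4 CGU (Arg): third position 4-fold.
Codon 5 GAG (Glu): third position 2-fold.
Codon 6 CGG (Arg): third position 4-fold.
Four-fold degenerate third positions: 5.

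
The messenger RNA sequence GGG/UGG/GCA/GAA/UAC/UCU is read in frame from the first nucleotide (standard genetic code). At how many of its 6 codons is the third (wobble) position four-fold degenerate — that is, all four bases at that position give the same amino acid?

3

Codon 1 GGG (Gly): third position 4-fold.
Codon 2 UGG (Trp): third position 1-fold.
Codon 3 GCA (Ala): third position 4-fold.
Codon 4 GAA (Glu): third position 2-fold.
Codon 5 UAC (Tyr): third position 2-fold.
Codon 6 UCU (Ser): third position 4-fold.
Four-fold degenerate third positions: 3.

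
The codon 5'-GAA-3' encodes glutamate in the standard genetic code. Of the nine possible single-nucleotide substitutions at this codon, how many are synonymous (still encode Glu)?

Position 1: none → 0 synonymous.
Position 2: none → 0 synonymous.
Position 3: GAG → 1 synonymous.
Total: 0 + 0 + 1 = 1.

1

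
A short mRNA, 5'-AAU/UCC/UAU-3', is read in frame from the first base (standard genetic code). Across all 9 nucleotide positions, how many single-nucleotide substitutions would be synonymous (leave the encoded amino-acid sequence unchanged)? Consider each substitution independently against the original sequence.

5

Codon 1 (AAU, Asn): 1 synonymous substitution.
Codon 2 (UCC, Ser): 3 synonymous substitutions.
Codon 3 (UAU, Tyr): 1 synonymous substitution.
Total: 1 + 3 + 1 = 5.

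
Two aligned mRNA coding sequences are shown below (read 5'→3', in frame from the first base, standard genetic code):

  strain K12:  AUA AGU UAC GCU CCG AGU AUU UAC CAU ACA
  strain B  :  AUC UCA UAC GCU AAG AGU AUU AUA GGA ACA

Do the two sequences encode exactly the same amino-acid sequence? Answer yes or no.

no

Codon 1: AUA Ile / AUC Ile — synonymous.
Codon 2: AGU Ser / UCA Ser — synonymous.
Codon 3: UAC Tyr / UAC Tyr — identical.
Codon 4: GCU Ala / GCU Ala — identical.
Codon 5: CCG Pro / AAG Lys — nonsynonymous.
Codon 6: AGU Ser / AGU Ser — identical.
Codon 7: AUU Ile / AUU Ile — identical.
Codon 8: UAC Tyr / AUA Ile — nonsynonymous.
Codon 9: CAU His / GGA Gly — nonsynonymous.
Codon 10: ACA Thr / ACA Thr — identical.
Nonsynonymous differences: 3 → different protein.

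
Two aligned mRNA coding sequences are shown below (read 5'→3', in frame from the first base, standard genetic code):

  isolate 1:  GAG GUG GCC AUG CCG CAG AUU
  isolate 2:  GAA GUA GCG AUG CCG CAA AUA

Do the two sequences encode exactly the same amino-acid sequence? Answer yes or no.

yes

Codon 1: GAG Glu / GAA Glu — synonymous.
Codon 2: GUG Val / GUA Val — synonymous.
Codon 3: GCC Ala / GCG Ala — synonymous.
Codon 4: AUG Met / AUG Met — identical.
Codon 5: CCG Pro / CCG Pro — identical.
Codon 6: CAG Gln / CAA Gln — synonymous.
Codon 7: AUU Ile / AUA Ile — synonymous.
Nonsynonymous differences: 0 → same protein.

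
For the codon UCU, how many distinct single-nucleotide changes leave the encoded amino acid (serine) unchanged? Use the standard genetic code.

Position 1: none → 0 synonymous.
Position 2: none → 0 synonymous.
Position 3: UCC, UCA, UCG → 3 synonymous.
Total: 0 + 0 + 3 = 3.

3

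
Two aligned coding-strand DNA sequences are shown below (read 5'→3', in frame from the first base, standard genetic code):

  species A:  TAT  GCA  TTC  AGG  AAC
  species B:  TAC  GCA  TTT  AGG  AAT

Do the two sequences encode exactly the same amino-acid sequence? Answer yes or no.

yes

Codon 1: TAT Tyr / TAC Tyr — synonymous.
Codon 2: GCA Ala / GCA Ala — identical.
Codon 3: TTC Phe / TTT Phe — synonymous.
Codon 4: AGG Arg / AGG Arg — identical.
Codon 5: AAC Asn / AAT Asn — synonymous.
Nonsynonymous differences: 0 → same protein.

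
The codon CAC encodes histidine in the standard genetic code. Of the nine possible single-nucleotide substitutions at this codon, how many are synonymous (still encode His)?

Position 1: none → 0 synonymous.
Position 2: none → 0 synonymous.
Position 3: CAU → 1 synonymous.
Total: 0 + 0 + 1 = 1.

1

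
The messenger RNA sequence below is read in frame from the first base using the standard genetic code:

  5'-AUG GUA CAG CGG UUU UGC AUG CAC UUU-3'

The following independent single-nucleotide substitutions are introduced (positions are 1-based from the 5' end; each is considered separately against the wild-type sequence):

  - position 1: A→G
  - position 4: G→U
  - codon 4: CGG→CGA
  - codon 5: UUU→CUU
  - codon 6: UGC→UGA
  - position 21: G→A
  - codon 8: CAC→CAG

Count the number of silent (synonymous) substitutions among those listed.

Codon 1: AUG (Met) → GUG (Val) — missense.
Codon 2: GUA (Val) → UUA (Leu) — missense.
Codon 4: CGG (Arg) → CGA (Arg) — synonymous.
Codon 5: UUU (Phe) → CUU (Leu) — missense.
Codon 6: UGC (Cys) → UGA (Stop) — nonsense.
Codon 7: AUG (Met) → AUA (Ile) — missense.
Codon 8: CAC (His) → CAG (Gln) — missense.
Synonymous: 1 of 7.

1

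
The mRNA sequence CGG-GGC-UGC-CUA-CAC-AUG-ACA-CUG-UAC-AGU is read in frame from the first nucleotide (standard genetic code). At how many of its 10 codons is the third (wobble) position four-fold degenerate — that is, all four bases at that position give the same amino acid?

5

Codon 1 CGG (Arg): third position 4-fold.
Codon 2 GGC (Gly): third position 4-fold.
Codon 3 UGC (Cys): third position 2-fold.
Codon 4 CUA (Leu): third position 4-fold.
Codon 5 CAC (His): third position 2-fold.
Codon 6 AUG (Met): third position 1-fold.
Codon 7 ACA (Thr): third position 4-fold.
Codon 8 CUG (Leu): third position 4-fold.
Codon 9 UAC (Tyr): third position 2-fold.
Codon 10 AGU (Ser): third position 2-fold.
Four-fold degenerate third positions: 5.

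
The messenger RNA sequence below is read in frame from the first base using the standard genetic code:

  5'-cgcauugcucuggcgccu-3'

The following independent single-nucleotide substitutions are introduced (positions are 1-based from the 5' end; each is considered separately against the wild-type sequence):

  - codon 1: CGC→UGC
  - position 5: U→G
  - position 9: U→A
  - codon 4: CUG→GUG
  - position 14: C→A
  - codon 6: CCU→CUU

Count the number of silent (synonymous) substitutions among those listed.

Codon 1: CGC (Arg) → UGC (Cys) — missense.
Codon 2: AUU (Ile) → AGU (Ser) — missense.
Codon 3: GCU (Ala) → GCA (Ala) — synonymous.
Codon 4: CUG (Leu) → GUG (Val) — missense.
Codon 5: GCG (Ala) → GAG (Glu) — missense.
Codon 6: CCU (Pro) → CUU (Leu) — missense.
Synonymous: 1 of 6.

1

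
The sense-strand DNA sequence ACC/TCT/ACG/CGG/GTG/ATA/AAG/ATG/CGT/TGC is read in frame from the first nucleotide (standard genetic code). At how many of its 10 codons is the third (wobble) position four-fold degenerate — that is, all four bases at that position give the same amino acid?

Codon 1 ACC (Thr): third position 4-fold.
Codon 2 TCT (Ser): third position 4-fold.
Codon 3 ACG (Thr): third position 4-fold.
Codon 4 CGG (Arg): third position 4-fold.
Codon 5 GTG (Val): third position 4-fold.
Codon 6 ATA (Ile): third position 3-fold.
Codon 7 AAG (Lys): third position 2-fold.
Codon 8 ATG (Met): third position 1-fold.
Codon 9 CGT (Arg): third position 4-fold.
Codon 10 TGC (Cys): third position 2-fold.
Four-fold degenerate third positions: 6.

6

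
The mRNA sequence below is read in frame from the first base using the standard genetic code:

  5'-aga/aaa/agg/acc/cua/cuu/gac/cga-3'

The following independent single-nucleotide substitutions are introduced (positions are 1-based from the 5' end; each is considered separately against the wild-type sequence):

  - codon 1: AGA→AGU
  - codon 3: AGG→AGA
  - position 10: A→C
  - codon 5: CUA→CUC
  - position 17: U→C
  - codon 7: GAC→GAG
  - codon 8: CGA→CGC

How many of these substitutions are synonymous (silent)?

Codon 1: AGA (Arg) → AGU (Ser) — missense.
Codon 3: AGG (Arg) → AGA (Arg) — synonymous.
Codon 4: ACC (Thr) → CCC (Pro) — missense.
Codon 5: CUA (Leu) → CUC (Leu) — synonymous.
Codon 6: CUU (Leu) → CCU (Pro) — missense.
Codon 7: GAC (Asp) → GAG (Glu) — missense.
Codon 8: CGA (Arg) → CGC (Arg) — synonymous.
Synonymous: 3 of 7.

3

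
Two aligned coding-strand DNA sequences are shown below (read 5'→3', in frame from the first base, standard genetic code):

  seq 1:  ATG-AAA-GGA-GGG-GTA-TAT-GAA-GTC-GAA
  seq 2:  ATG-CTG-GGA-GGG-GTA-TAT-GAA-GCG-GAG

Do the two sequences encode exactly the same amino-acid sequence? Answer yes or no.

Codon 1: ATG Met / ATG Met — identical.
Codon 2: AAA Lys / CTG Leu — nonsynonymous.
Codon 3: GGA Gly / GGA Gly — identical.
Codon 4: GGG Gly / GGG Gly — identical.
Codon 5: GTA Val / GTA Val — identical.
Codon 6: TAT Tyr / TAT Tyr — identical.
Codon 7: GAA Glu / GAA Glu — identical.
Codon 8: GTC Val / GCG Ala — nonsynonymous.
Codon 9: GAA Glu / GAG Glu — synonymous.
Nonsynonymous differences: 2 → different protein.

no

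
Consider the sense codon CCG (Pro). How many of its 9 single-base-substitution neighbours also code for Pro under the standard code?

Position 1: none → 0 synonymous.
Position 2: none → 0 synonymous.
Position 3: CCU, CCC, CCA → 3 synonymous.
Total: 0 + 0 + 3 = 3.

3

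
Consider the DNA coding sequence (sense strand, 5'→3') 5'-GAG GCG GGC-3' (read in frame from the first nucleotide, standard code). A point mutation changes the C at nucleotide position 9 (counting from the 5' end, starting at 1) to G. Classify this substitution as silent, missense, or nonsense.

Position 9 falls in codon 3: GGC → Gly.
After the substitution the codon is GGG → Gly.
Both encode Gly, so the change is synonymous.

silent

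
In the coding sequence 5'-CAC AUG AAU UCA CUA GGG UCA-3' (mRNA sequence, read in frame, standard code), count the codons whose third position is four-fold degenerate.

Codon 1 CAC (His): third position 2-fold.
Codon 2 AUG (Met): third position 1-fold.
Codon 3 AAU (Asn): third position 2-fold.
Codon 4 UCA (Ser): third position 4-fold.
Codon 5 CUA (Leu): third position 4-fold.
Codon 6 GGG (Gly): third position 4-fold.
Codon 7 UCA (Ser): third position 4-fold.
Four-fold degenerate third positions: 4.

4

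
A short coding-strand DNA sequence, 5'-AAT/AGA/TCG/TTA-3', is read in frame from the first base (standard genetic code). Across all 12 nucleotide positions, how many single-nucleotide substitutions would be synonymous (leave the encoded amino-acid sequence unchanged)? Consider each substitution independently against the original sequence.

8

Codon 1 (AAT, Asn): 1 synonymous substitution.
Codon 2 (AGA, Arg): 2 synonymous substitutions.
Codon 3 (TCG, Ser): 3 synonymous substitutions.
Codon 4 (TTA, Leu): 2 synonymous substitutions.
Total: 1 + 2 + 3 + 2 = 8.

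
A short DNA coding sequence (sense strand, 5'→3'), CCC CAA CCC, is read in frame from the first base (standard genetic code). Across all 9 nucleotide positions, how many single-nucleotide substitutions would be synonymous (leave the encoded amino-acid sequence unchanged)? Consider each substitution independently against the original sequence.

Codon 1 (CCC, Pro): 3 synonymous substitutions.
Codon 2 (CAA, Gln): 1 synonymous substitution.
Codon 3 (CCC, Pro): 3 synonymous substitutions.
Total: 3 + 1 + 3 = 7.

7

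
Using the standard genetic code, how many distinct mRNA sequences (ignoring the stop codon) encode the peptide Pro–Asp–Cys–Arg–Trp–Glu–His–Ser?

2304

Pro: 4 codons.
Asp: 2 codons.
Cys: 2 codons.
Arg: 6 codons.
Trp: 1 codon.
Glu: 2 codons.
His: 2 codons.
Ser: 6 codons.
4 × 2 × 2 × 6 × 1 × 2 × 2 × 6 = 2304.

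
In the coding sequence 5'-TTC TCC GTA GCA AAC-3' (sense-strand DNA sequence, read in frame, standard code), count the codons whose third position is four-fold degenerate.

3

Codon 1 TTC (Phe): third position 2-fold.
Codon 2 TCC (Ser): third position 4-fold.
Codon 3 GTA (Val): third position 4-fold.
Codon 4 GCA (Ala): third position 4-fold.
Codon 5 AAC (Asn): third position 2-fold.
Four-fold degenerate third positions: 3.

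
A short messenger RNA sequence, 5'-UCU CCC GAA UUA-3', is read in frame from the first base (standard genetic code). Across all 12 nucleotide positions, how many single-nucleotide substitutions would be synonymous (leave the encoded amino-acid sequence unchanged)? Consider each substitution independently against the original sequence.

Codon 1 (UCU, Ser): 3 synonymous substitutions.
Codon 2 (CCC, Pro): 3 synonymous substitutions.
Codon 3 (GAA, Glu): 1 synonymous substitution.
Codon 4 (UUA, Leu): 2 synonymous substitutions.
Total: 3 + 3 + 1 + 2 = 9.

9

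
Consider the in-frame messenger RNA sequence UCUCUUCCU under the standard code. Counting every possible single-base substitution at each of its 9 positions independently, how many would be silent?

9

Codon 1 (UCU, Ser): 3 synonymous substitutions.
Codon 2 (CUU, Leu): 3 synonymous substitutions.
Codon 3 (CCU, Pro): 3 synonymous substitutions.
Total: 3 + 3 + 3 = 9.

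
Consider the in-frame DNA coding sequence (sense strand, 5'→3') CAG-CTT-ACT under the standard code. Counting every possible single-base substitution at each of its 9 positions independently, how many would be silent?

Codon 1 (CAG, Gln): 1 synonymous substitution.
Codon 2 (CTT, Leu): 3 synonymous substitutions.
Codon 3 (ACT, Thr): 3 synonymous substitutions.
Total: 1 + 3 + 3 = 7.

7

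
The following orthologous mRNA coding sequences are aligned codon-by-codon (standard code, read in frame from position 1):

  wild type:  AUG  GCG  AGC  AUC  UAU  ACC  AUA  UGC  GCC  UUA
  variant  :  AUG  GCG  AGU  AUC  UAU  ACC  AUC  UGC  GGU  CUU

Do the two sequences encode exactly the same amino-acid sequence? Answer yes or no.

Codon 1: AUG Met / AUG Met — identical.
Codon 2: GCG Ala / GCG Ala — identical.
Codon 3: AGC Ser / AGU Ser — synonymous.
Codon 4: AUC Ile / AUC Ile — identical.
Codon 5: UAU Tyr / UAU Tyr — identical.
Codon 6: ACC Thr / ACC Thr — identical.
Codon 7: AUA Ile / AUC Ile — synonymous.
Codon 8: UGC Cys / UGC Cys — identical.
Codon 9: GCC Ala / GGU Gly — nonsynonymous.
Codon 10: UUA Leu / CUU Leu — synonymous.
Nonsynonymous differences: 1 → different protein.

no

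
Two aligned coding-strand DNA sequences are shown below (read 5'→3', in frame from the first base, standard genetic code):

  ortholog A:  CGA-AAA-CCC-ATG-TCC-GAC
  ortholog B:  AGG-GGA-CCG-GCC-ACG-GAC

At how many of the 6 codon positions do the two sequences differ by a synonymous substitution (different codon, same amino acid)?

Codon 1: CGA Arg / AGG Arg — synonymous.
Codon 2: AAA Lys / GGA Gly — nonsynonymous.
Codon 3: CCC Pro / CCG Pro — synonymous.
Codon 4: ATG Met / GCC Ala — nonsynonymous.
Codon 5: TCC Ser / ACG Thr — nonsynonymous.
Codon 6: GAC Asp / GAC Asp — identical.
Synonymous differences: 2.

2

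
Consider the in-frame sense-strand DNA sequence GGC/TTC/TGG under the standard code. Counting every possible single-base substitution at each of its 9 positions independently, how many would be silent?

Codon 1 (GGC, Gly): 3 synonymous substitutions.
Codon 2 (TTC, Phe): 1 synonymous substitution.
Codon 3 (TGG, Trp): 0 synonymous substitutions.
Total: 3 + 1 + 0 = 4.

4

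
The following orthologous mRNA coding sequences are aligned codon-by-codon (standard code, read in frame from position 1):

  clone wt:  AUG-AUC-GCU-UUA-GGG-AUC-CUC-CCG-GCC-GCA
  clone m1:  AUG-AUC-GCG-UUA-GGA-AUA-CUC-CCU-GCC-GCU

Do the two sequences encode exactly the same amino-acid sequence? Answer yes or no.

Codon 1: AUG Met / AUG Met — identical.
Codon 2: AUC Ile / AUC Ile — identical.
Codon 3: GCU Ala / GCG Ala — synonymous.
Codon 4: UUA Leu / UUA Leu — identical.
Codon 5: GGG Gly / GGA Gly — synonymous.
Codon 6: AUC Ile / AUA Ile — synonymous.
Codon 7: CUC Leu / CUC Leu — identical.
Codon 8: CCG Pro / CCU Pro — synonymous.
Codon 9: GCC Ala / GCC Ala — identical.
Codon 10: GCA Ala / GCU Ala — synonymous.
Nonsynonymous differences: 0 → same protein.

yes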